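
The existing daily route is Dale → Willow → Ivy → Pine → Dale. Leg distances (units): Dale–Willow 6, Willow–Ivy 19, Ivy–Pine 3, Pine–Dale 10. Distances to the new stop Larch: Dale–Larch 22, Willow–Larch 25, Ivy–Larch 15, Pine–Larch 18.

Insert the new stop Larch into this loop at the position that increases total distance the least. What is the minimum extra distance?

Minimum extra distance: 21, inserting Larch between Willow and Ivy.

Insertion cost between consecutive stops i–j is d(i,Larch) + d(Larch,j) − d(i,j):
  between Dale and Willow: 22 + 25 − 6 = 41
  between Willow and Ivy: 25 + 15 − 19 = 21
  between Ivy and Pine: 15 + 18 − 3 = 30
  between Pine and Dale: 18 + 22 − 10 = 30
Cheapest insertion is between Willow and Ivy, adding 21.
New total = 38 + 21 = 59.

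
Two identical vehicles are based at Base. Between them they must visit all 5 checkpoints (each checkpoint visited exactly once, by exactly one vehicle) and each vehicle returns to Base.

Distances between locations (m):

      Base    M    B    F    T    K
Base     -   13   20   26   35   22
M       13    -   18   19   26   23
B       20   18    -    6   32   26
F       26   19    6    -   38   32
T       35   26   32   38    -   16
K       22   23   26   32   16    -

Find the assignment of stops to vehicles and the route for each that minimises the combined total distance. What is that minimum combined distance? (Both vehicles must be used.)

There are 2^4 − 1 = 15 ways to divide the 5 stops into two non-empty groups. For each, the best each vehicle can do is its own shortest tour through its group:
  {M} + {B, F, T, K}: 26 + 102 = 128
  {B} + {M, F, T, K}: 40 + 108 = 148
  {M, B} + {F, T, K}: 51 + 102 = 153
  {F} + {M, B, T, K}: 52 + 101 = 153
  {M, F} + {B, T, K}: 58 + 90 = 148
  {B, F} + {M, T, K}: 52 + 77 = 129
  … (15 splits in total)
Best: vehicle 1 Base → M → Base = 26; vehicle 2 Base → B → F → T → K → Base = 102; combined 128.

128 m — the smallest possible combined total.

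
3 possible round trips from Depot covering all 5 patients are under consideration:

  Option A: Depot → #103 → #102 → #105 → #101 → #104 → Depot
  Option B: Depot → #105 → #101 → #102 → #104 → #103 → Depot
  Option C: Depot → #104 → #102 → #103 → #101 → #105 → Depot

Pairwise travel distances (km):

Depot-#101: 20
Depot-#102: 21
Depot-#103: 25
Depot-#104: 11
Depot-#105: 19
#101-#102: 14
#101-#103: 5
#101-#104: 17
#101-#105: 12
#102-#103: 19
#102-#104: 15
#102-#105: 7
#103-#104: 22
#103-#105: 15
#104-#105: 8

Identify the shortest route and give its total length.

Shortest is Option C, total 81 km.

Option A: 25 + 19 + 7 + 12 + 17 + 11 = 91
Option B: 19 + 12 + 14 + 15 + 22 + 25 = 107
Option C: 11 + 15 + 19 + 5 + 12 + 19 = 81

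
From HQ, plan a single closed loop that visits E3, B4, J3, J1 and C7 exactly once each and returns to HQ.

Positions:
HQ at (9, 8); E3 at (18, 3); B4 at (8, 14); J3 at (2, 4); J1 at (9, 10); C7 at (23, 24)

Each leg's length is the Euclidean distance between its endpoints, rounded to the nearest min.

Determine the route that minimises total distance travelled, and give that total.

There are 60 distinct closed tours to check (reversals are equivalent).
HQ → E3 → B4 → J3 → J1 → C7 → HQ: 10+15+12+9+20+21 = 87
HQ → E3 → B4 → J3 → C7 → J1 → HQ: 10+15+12+29+20+2 = 88
HQ → E3 → B4 → J1 → J3 → C7 → HQ: 10+15+4+9+29+21 = 88
HQ → E3 → B4 → J1 → C7 → J3 → HQ: 10+15+4+20+29+8 = 86
HQ → E3 → B4 → C7 → J3 → J1 → HQ: 10+15+18+29+9+2 = 83
HQ → E3 → B4 → C7 → J1 → J3 → HQ: 10+15+18+20+9+8 = 80
HQ → E3 → J3 → B4 → J1 → C7 → HQ: 10+16+12+4+20+21 = 83
HQ → E3 → J3 → B4 → C7 → J1 → HQ: 10+16+12+18+20+2 = 78
HQ → E3 → J3 → J1 → B4 → C7 → HQ: 10+16+9+4+18+21 = 78
HQ → E3 → J3 → J1 → C7 → B4 → HQ: 10+16+9+20+18+6 = 79
HQ → E3 → J3 → C7 → B4 → J1 → HQ: 10+16+29+18+4+2 = 79
HQ → E3 → J3 → C7 → J1 → B4 → HQ: 10+16+29+20+4+6 = 85
HQ → E3 → J1 → B4 → J3 → C7 → HQ: 10+11+4+12+29+21 = 87
HQ → E3 → J1 → B4 → C7 → J3 → HQ: 10+11+4+18+29+8 = 80
… (46 more)
HQ → J3 → E3 → C7 → B4 → J1 → HQ: 8+16+22+18+4+2 = 70  ← best
The minimum is 70.
One optimal route: HQ → J3 → E3 → C7 → B4 → J1 → HQ (or its reverse).

Shortest round trip = 70 min.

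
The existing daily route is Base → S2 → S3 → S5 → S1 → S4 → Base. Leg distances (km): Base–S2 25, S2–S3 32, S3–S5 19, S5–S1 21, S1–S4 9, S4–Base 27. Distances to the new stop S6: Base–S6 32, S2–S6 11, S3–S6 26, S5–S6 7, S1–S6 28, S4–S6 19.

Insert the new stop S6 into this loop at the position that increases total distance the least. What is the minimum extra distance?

Insertion cost between consecutive stops i–j is d(i,S6) + d(S6,j) − d(i,j):
  between Base and S2: 32 + 11 − 25 = 18
  between S2 and S3: 11 + 26 − 32 = 5
  between S3 and S5: 26 + 7 − 19 = 14
  between S5 and S1: 7 + 28 − 21 = 14
  between S1 and S4: 28 + 19 − 9 = 38
  between S4 and Base: 19 + 32 − 27 = 24
Cheapest insertion is between S2 and S3, adding 5.
New total = 133 + 5 = 138.

+5 km — insert S6 between S2 and S3.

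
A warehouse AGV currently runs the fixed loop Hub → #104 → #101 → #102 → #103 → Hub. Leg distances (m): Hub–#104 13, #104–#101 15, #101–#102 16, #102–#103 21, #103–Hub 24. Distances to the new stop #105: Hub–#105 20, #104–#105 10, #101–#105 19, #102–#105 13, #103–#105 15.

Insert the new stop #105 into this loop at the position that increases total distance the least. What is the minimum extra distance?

Insertion cost between consecutive stops i–j is d(i,#105) + d(#105,j) − d(i,j):
  between Hub and #104: 20 + 10 − 13 = 17
  between #104 and #101: 10 + 19 − 15 = 14
  between #101 and #102: 19 + 13 − 16 = 16
  between #102 and #103: 13 + 15 − 21 = 7
  between #103 and Hub: 15 + 20 − 24 = 11
Cheapest insertion is between #102 and #103, adding 7.
New total = 89 + 7 = 96.

+7 m — insert #105 between #102 and #103.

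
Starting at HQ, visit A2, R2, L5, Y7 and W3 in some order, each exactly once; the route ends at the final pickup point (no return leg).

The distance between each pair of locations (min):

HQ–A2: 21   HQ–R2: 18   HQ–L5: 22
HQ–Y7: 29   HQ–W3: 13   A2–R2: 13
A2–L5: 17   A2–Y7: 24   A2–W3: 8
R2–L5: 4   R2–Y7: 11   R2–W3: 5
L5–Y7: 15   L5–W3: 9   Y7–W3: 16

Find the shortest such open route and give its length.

There are 5! = 120 possible orderings.
HQ - A2 - R2 - L5 - Y7 - W3: 21+13+4+15+16 = 69
HQ - A2 - R2 - L5 - W3 - Y7: 21+13+4+9+16 = 63
HQ - A2 - R2 - Y7 - L5 - W3: 21+13+11+15+9 = 69
HQ - A2 - R2 - Y7 - W3 - L5: 21+13+11+16+9 = 70
HQ - A2 - R2 - W3 - L5 - Y7: 21+13+5+9+15 = 63
HQ - A2 - R2 - W3 - Y7 - L5: 21+13+5+16+15 = 70
HQ - A2 - L5 - R2 - Y7 - W3: 21+17+4+11+16 = 69
HQ - A2 - L5 - R2 - W3 - Y7: 21+17+4+5+16 = 63
HQ - A2 - L5 - Y7 - R2 - W3: 21+17+15+11+5 = 69
HQ - A2 - L5 - Y7 - W3 - R2: 21+17+15+16+5 = 74
HQ - A2 - L5 - W3 - R2 - Y7: 21+17+9+5+11 = 63
HQ - A2 - L5 - W3 - Y7 - R2: 21+17+9+16+11 = 74
HQ - A2 - Y7 - R2 - L5 - W3: 21+24+11+4+9 = 69
HQ - A2 - Y7 - R2 - W3 - L5: 21+24+11+5+9 = 70
… (106 more)
HQ - A2 - W3 - R2 - L5 - Y7: 21+8+5+4+15 = 53  ← best
The minimum is 53.
One shortest path: HQ → A2 → W3 → R2 → L5 → Y7.

53 min — the minimum one-way total.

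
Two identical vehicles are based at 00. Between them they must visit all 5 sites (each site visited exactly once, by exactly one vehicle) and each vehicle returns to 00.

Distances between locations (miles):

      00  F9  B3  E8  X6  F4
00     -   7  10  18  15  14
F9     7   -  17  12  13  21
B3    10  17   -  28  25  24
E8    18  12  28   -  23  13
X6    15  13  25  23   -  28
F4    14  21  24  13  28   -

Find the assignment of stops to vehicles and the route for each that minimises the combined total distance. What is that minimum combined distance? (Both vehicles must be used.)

There are 2^4 − 1 = 15 ways to divide the 5 stops into two non-empty groups. For each, the best each vehicle can do is its own shortest tour through its group:
  {F9} + {B3, E8, X6, F4}: 14 + 85 = 99
  {B3} + {F9, E8, X6, F4}: 20 + 67 = 87
  {F9, B3} + {E8, X6, F4}: 34 + 65 = 99
  {E8} + {F9, B3, X6, F4}: 36 + 82 = 118
  {F9, E8} + {B3, X6, F4}: 37 + 77 = 114
  {B3, E8} + {F9, X6, F4}: 56 + 62 = 118
  … (15 splits in total)
Best: vehicle 1 00 → B3 → 00 = 20; vehicle 2 00 → X6 → F9 → E8 → F4 → 00 = 67; combined 87.

Minimum combined distance: 87 miles.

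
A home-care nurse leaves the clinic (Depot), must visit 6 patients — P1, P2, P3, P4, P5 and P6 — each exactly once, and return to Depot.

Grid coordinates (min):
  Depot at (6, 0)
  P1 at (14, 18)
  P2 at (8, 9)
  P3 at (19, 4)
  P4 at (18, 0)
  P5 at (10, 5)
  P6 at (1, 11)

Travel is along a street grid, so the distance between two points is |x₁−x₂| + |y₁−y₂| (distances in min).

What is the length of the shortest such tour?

With 6 stops there are 6!/2 = 360 distinct round trips (a route and its reverse cost the same).
Depot → P1 → P2 → P3 → P4 → P5 → P6 → Depot: 26+15+16+5+13+15+16 = 106
Depot → P1 → P2 → P3 → P4 → P6 → P5 → Depot: 26+15+16+5+28+15+9 = 114
Depot → P1 → P2 → P3 → P5 → P4 → P6 → Depot: 26+15+16+10+13+28+16 = 124
Depot → P1 → P2 → P3 → P5 → P6 → P4 → Depot: 26+15+16+10+15+28+12 = 122
Depot → P1 → P2 → P3 → P6 → P4 → P5 → Depot: 26+15+16+25+28+13+9 = 132
Depot → P1 → P2 → P3 → P6 → P5 → P4 → Depot: 26+15+16+25+15+13+12 = 122
Depot → P1 → P2 → P4 → P3 → P5 → P6 → Depot: 26+15+19+5+10+15+16 = 106
Depot → P1 → P2 → P4 → P3 → P6 → P5 → Depot: 26+15+19+5+25+15+9 = 114
… (352 more)
Depot → P4 → P3 → P1 → P6 → P2 → P5 → Depot: 12+5+19+20+9+6+9 = 80  ← best
The minimum is 80.
One optimal route: Depot → P4 → P3 → P1 → P6 → P2 → P5 → Depot (or its reverse).

Minimum total distance: 80 min.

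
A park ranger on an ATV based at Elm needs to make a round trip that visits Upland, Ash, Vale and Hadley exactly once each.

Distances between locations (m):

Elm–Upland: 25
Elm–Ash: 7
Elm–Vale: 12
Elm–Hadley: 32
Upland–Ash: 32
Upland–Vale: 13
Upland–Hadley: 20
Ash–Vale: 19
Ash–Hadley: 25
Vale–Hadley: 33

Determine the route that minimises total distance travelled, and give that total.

Minimum total distance: 77 m.

Elm → Upland → Ash → Vale → Hadley → Elm: 25+32+19+33+32 = 141
Elm → Upland → Ash → Hadley → Vale → Elm: 25+32+25+33+12 = 127
Elm → Upland → Vale → Ash → Hadley → Elm: 25+13+19+25+32 = 114
Elm → Upland → Vale → Hadley → Ash → Elm: 25+13+33+25+7 = 103
Elm → Upland → Hadley → Ash → Vale → Elm: 25+20+25+19+12 = 101
Elm → Upland → Hadley → Vale → Ash → Elm: 25+20+33+19+7 = 104
Elm → Ash → Upland → Vale → Hadley → Elm: 7+32+13+33+32 = 117
Elm → Ash → Upland → Hadley → Vale → Elm: 7+32+20+33+12 = 104
Elm → Ash → Vale → Upland → Hadley → Elm: 7+19+13+20+32 = 91
Elm → Ash → Hadley → Upland → Vale → Elm: 7+25+20+13+12 = 77
Elm → Vale → Upland → Ash → Hadley → Elm: 12+13+32+25+32 = 114
Elm → Vale → Ash → Upland → Hadley → Elm: 12+19+32+20+32 = 115
The minimum is 77.
One optimal route: Elm → Ash → Hadley → Upland → Vale → Elm (or its reverse).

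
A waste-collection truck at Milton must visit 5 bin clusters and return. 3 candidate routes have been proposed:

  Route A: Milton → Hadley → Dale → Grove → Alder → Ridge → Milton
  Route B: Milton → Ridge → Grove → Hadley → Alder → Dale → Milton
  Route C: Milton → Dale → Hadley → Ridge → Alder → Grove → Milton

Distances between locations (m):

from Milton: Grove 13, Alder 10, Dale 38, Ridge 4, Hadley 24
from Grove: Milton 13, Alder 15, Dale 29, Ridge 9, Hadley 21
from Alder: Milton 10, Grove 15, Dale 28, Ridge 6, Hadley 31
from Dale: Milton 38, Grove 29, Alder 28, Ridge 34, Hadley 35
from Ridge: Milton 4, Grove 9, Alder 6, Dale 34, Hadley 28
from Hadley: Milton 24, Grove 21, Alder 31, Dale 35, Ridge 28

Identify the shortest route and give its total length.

113 m — Route A is the shortest.

Route A: 24 + 35 + 29 + 15 + 6 + 4 = 113
Route B: 4 + 9 + 21 + 31 + 28 + 38 = 131
Route C: 38 + 35 + 28 + 6 + 15 + 13 = 135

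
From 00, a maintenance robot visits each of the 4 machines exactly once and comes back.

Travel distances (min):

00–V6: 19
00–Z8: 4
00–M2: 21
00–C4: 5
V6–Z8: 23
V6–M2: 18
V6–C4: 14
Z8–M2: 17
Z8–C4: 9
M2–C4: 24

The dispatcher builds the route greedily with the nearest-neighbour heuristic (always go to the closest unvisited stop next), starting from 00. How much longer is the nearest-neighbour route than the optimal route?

The nearest-neighbour route is 8 min longer than optimal.

From 00: Z8=4, C4=5, V6=19, M2=21 → choose Z8 (4).
From Z8: C4=9, M2=17, V6=23 → choose C4 (9).
From C4: V6=14, M2=24 → choose V6 (14).
From V6: M2=18 → choose M2 (18).
NN route 00 → Z8 → C4 → V6 → M2 → 00 costs 66.
Optimal: 00 → Z8 → M2 → V6 → C4 → 00 costs 58 (by enumerating all 12 distinct tours).
Excess = 66 − 58 = 8.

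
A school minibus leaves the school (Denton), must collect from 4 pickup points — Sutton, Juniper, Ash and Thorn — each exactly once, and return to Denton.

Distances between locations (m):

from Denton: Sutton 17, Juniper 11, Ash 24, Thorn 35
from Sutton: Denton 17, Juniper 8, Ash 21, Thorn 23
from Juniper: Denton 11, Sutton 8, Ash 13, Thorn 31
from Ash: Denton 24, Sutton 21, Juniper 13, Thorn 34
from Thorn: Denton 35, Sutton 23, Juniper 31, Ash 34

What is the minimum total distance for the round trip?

Minimum total distance: 98 m.

Denton - Sutton - Juniper - Ash - Thorn - Denton: 17+8+13+34+35 = 107
Denton - Sutton - Juniper - Thorn - Ash - Denton: 17+8+31+34+24 = 114
Denton - Sutton - Ash - Juniper - Thorn - Denton: 17+21+13+31+35 = 117
Denton - Sutton - Ash - Thorn - Juniper - Denton: 17+21+34+31+11 = 114
Denton - Sutton - Thorn - Juniper - Ash - Denton: 17+23+31+13+24 = 108
Denton - Sutton - Thorn - Ash - Juniper - Denton: 17+23+34+13+11 = 98
Denton - Juniper - Sutton - Ash - Thorn - Denton: 11+8+21+34+35 = 109
Denton - Juniper - Sutton - Thorn - Ash - Denton: 11+8+23+34+24 = 100
Denton - Juniper - Ash - Sutton - Thorn - Denton: 11+13+21+23+35 = 103
Denton - Juniper - Thorn - Sutton - Ash - Denton: 11+31+23+21+24 = 110
Denton - Ash - Sutton - Juniper - Thorn - Denton: 24+21+8+31+35 = 119
Denton - Ash - Juniper - Sutton - Thorn - Denton: 24+13+8+23+35 = 103
The minimum is 98.
One optimal route: Denton → Sutton → Thorn → Ash → Juniper → Denton (or its reverse).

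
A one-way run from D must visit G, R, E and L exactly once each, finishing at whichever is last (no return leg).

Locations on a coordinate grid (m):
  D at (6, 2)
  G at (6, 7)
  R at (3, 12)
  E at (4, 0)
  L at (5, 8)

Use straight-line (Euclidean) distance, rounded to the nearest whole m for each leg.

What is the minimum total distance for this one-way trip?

Shortest open route: 15 m.

There are 4! = 24 possible orderings.
D - G - R - E - L: 5+6+12+8 = 31
D - G - R - L - E: 5+6+4+8 = 23
D - G - E - R - L: 5+7+12+4 = 28
D - G - E - L - R: 5+7+8+4 = 24
D - G - L - R - E: 5+1+4+12 = 22
D - G - L - E - R: 5+1+8+12 = 26
D - R - G - E - L: 10+6+7+8 = 31
D - R - G - L - E: 10+6+1+8 = 25
D - R - E - G - L: 10+12+7+1 = 30
D - R - E - L - G: 10+12+8+1 = 31
D - R - L - G - E: 10+4+1+7 = 22
D - R - L - E - G: 10+4+8+7 = 29
D - E - G - R - L: 3+7+6+4 = 20
D - E - G - L - R: 3+7+1+4 = 15
… (10 more)
The minimum is 15.
One shortest path: D → E → G → L → R.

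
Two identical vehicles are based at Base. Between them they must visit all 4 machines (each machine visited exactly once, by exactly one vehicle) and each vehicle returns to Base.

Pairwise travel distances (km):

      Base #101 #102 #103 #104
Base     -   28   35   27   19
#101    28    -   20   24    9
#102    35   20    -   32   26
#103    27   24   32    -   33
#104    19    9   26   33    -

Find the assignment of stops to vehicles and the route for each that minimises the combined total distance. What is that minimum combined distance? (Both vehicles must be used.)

Try each way of splitting the stops between the two vehicles (each non-empty) and, for each split, find the best tour for each vehicle:
  {#101} + {#102, #103, #104}: 56 + 104 = 160
  {#102} + {#101, #103, #104}: 70 + 79 = 149
  {#101, #102} + {#103, #104}: 83 + 79 = 162
  {#103} + {#101, #102, #104}: 54 + 83 = 137
  {#101, #103} + {#102, #104}: 79 + 80 = 159
  {#102, #103} + {#101, #104}: 94 + 56 = 150
  … (7 splits in total)
Best: vehicle 1 Base → #103 → Base = 54; vehicle 2 Base → #102 → #101 → #104 → Base = 83; combined 137.

Minimum combined distance: 137 km.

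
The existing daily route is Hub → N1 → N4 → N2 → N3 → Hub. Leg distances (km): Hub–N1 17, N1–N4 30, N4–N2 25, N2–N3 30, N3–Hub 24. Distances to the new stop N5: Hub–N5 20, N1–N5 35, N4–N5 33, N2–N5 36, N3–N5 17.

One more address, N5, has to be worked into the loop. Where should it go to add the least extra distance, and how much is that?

+13 km — insert N5 between N3 and Hub.

Insertion cost between consecutive stops i–j is d(i,N5) + d(N5,j) − d(i,j):
  between Hub and N1: 20 + 35 − 17 = 38
  between N1 and N4: 35 + 33 − 30 = 38
  between N4 and N2: 33 + 36 − 25 = 44
  between N2 and N3: 36 + 17 − 30 = 23
  between N3 and Hub: 17 + 20 − 24 = 13
Cheapest insertion is between N3 and Hub, adding 13.
New total = 126 + 13 = 139.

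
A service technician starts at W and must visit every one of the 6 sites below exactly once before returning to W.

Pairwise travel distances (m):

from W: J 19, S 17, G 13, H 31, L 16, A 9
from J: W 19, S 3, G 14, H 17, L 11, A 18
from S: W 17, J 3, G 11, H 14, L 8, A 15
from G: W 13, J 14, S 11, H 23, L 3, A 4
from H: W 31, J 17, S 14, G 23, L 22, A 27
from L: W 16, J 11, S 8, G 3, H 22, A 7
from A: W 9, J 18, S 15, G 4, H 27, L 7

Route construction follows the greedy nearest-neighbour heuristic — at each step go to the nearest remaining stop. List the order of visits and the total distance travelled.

Total distance 75 m via the nearest-neighbour route W → A → G → L → S → J → H → W.

W → [A:9 / G:13 / L:16 / S:17 / J:19 / H:31] → A (9)
A → [G:4 / L:7 / S:15 / J:18 / H:27] → G (4)
G → [L:3 / S:11 / J:14 / H:23] → L (3)
L → [S:8 / J:11 / H:22] → S (8)
S → [J:3 / H:14] → J (3)
J → [H:17] → H (17)
Return H→W: 31.
Total = 9 + 4 + 3 + 8 + 3 + 17 + 31 = 75.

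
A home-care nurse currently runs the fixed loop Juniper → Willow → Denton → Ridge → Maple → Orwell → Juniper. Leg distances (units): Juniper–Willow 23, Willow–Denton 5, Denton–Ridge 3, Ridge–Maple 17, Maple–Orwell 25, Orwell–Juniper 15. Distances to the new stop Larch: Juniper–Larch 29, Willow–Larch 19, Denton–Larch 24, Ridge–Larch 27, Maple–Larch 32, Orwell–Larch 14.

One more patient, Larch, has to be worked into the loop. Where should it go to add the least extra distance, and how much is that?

Adding 21 by placing Larch on the Maple–Orwell leg.

Insertion cost between consecutive stops i–j is d(i,Larch) + d(Larch,j) − d(i,j):
  between Juniper and Willow: 29 + 19 − 23 = 25
  between Willow and Denton: 19 + 24 − 5 = 38
  between Denton and Ridge: 24 + 27 − 3 = 48
  between Ridge and Maple: 27 + 32 − 17 = 42
  between Maple and Orwell: 32 + 14 − 25 = 21
  between Orwell and Juniper: 14 + 29 − 15 = 28
Cheapest insertion is between Maple and Orwell, adding 21.
New total = 88 + 21 = 109.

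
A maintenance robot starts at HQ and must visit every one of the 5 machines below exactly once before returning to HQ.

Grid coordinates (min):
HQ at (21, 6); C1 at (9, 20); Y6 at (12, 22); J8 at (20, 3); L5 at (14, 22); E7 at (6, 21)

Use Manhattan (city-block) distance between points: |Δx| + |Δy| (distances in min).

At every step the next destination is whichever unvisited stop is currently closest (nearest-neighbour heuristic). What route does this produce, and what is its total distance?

Nearest-neighbour total = 70 min; route HQ → J8 → L5 → Y6 → C1 → E7 → HQ.

At HQ the remaining stops are J8 4, L5 23, Y6 25, C1 26, E7 30; go to J8.
At J8 the remaining stops are L5 25, Y6 27, C1 28, E7 32; go to L5.
At L5 the remaining stops are Y6 2, C1 7, E7 9; go to Y6.
At Y6 the remaining stops are C1 5, E7 7; go to C1.
At C1 the remaining stops are E7 4; go to E7.
Return E7→HQ: 30.
Total = 4 + 25 + 2 + 5 + 4 + 30 = 70.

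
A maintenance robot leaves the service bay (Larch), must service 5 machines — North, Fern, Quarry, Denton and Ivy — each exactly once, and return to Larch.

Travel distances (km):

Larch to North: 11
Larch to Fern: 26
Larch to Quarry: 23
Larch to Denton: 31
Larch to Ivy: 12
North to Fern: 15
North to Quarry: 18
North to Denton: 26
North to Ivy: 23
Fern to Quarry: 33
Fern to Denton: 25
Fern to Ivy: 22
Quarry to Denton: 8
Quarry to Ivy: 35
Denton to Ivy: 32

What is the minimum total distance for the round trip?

Minimum total distance: 96 km.

Larch→North→Fern→Quarry→Denton→Ivy→Larch: 11+15+33+8+32+12 = 111
Larch→North→Fern→Quarry→Ivy→Denton→Larch: 11+15+33+35+32+31 = 157
Larch→North→Fern→Denton→Quarry→Ivy→Larch: 11+15+25+8+35+12 = 106
Larch→North→Fern→Denton→Ivy→Quarry→Larch: 11+15+25+32+35+23 = 141
Larch→North→Fern→Ivy→Quarry→Denton→Larch: 11+15+22+35+8+31 = 122
Larch→North→Fern→Ivy→Denton→Quarry→Larch: 11+15+22+32+8+23 = 111
Larch→North→Quarry→Fern→Denton→Ivy→Larch: 11+18+33+25+32+12 = 131
Larch→North→Quarry→Fern→Ivy→Denton→Larch: 11+18+33+22+32+31 = 147
Larch→North→Quarry→Denton→Fern→Ivy→Larch: 11+18+8+25+22+12 = 96
Larch→North→Quarry→Denton→Ivy→Fern→Larch: 11+18+8+32+22+26 = 117
Larch→North→Quarry→Ivy→Fern→Denton→Larch: 11+18+35+22+25+31 = 142
Larch→North→Quarry→Ivy→Denton→Fern→Larch: 11+18+35+32+25+26 = 147
Larch→North→Denton→Fern→Quarry→Ivy→Larch: 11+26+25+33+35+12 = 142
Larch→North→Denton→Fern→Ivy→Quarry→Larch: 11+26+25+22+35+23 = 142
… (46 more)
The minimum is 96.
One optimal route: Larch → North → Quarry → Denton → Fern → Ivy → Larch (or its reverse).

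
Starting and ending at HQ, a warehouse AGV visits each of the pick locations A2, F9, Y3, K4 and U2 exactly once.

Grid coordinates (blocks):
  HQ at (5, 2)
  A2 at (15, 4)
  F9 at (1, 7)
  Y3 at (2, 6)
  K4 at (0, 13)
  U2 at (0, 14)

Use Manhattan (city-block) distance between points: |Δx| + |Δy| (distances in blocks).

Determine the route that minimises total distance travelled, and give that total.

54 blocks — the shortest possible round trip.

With 5 stops there are 5!/2 = 60 distinct round trips (a route and its reverse cost the same).
HQ→A2→F9→Y3→K4→U2→HQ: 12+17+2+9+1+17 = 58
HQ→A2→F9→Y3→U2→K4→HQ: 12+17+2+10+1+16 = 58
HQ→A2→F9→K4→Y3→U2→HQ: 12+17+7+9+10+17 = 72
HQ→A2→F9→K4→U2→Y3→HQ: 12+17+7+1+10+7 = 54
HQ→A2→F9→U2→Y3→K4→HQ: 12+17+8+10+9+16 = 72
HQ→A2→F9→U2→K4→Y3→HQ: 12+17+8+1+9+7 = 54
HQ→A2→Y3→F9→K4→U2→HQ: 12+15+2+7+1+17 = 54
HQ→A2→Y3→F9→U2→K4→HQ: 12+15+2+8+1+16 = 54
HQ→A2→Y3→K4→F9→U2→HQ: 12+15+9+7+8+17 = 68
HQ→A2→Y3→K4→U2→F9→HQ: 12+15+9+1+8+9 = 54
HQ→A2→Y3→U2→F9→K4→HQ: 12+15+10+8+7+16 = 68
HQ→A2→Y3→U2→K4→F9→HQ: 12+15+10+1+7+9 = 54
HQ→A2→K4→F9→Y3→U2→HQ: 12+24+7+2+10+17 = 72
HQ→A2→K4→F9→U2→Y3→HQ: 12+24+7+8+10+7 = 68
… (46 more)
The minimum is 54.
One optimal route: HQ → A2 → F9 → K4 → U2 → Y3 → HQ (or its reverse).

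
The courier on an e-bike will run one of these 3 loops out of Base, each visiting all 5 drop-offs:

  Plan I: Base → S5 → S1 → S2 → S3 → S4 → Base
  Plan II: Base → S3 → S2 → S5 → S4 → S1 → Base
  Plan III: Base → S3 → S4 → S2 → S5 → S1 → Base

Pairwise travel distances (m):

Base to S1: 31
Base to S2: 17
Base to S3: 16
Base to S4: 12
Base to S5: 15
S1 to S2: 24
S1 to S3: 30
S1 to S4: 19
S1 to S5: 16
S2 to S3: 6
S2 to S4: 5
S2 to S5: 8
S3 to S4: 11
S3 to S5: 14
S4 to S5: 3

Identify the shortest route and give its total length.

83 m — Plan II is the shortest.

Plan I: 15 + 16 + 24 + 6 + 11 + 12 = 84
Plan II: 16 + 6 + 8 + 3 + 19 + 31 = 83
Plan III: 16 + 11 + 5 + 8 + 16 + 31 = 87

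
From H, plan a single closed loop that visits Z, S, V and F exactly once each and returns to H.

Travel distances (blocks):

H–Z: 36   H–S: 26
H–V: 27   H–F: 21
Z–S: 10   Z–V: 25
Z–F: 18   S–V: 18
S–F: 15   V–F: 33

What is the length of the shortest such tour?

With 4 stops there are 4!/2 = 12 distinct round trips (a route and its reverse cost the same).
H-Z-S-V-F-H: 36+10+18+33+21 = 118
H-Z-S-F-V-H: 36+10+15+33+27 = 121
H-Z-V-S-F-H: 36+25+18+15+21 = 115
H-Z-V-F-S-H: 36+25+33+15+26 = 135
H-Z-F-S-V-H: 36+18+15+18+27 = 114
H-Z-F-V-S-H: 36+18+33+18+26 = 131
H-S-Z-V-F-H: 26+10+25+33+21 = 115
H-S-Z-F-V-H: 26+10+18+33+27 = 114
H-S-V-Z-F-H: 26+18+25+18+21 = 108
H-S-F-Z-V-H: 26+15+18+25+27 = 111
H-V-Z-S-F-H: 27+25+10+15+21 = 98
H-V-S-Z-F-H: 27+18+10+18+21 = 94
The minimum is 94.
One optimal route: H → V → S → Z → F → H (or its reverse).

94 blocks — the shortest possible round trip.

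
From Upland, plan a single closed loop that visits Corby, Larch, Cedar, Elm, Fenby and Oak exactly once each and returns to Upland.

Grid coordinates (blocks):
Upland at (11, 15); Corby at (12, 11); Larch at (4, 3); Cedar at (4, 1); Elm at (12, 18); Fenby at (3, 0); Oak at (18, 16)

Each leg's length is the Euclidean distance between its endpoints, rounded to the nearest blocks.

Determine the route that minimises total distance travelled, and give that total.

With 6 stops there are 6!/2 = 360 distinct round trips (a route and its reverse cost the same).
Upland - Corby - Larch - Cedar - Elm - Fenby - Oak - Upland: 4+11+2+19+20+22+7 = 85
Upland - Corby - Larch - Cedar - Elm - Oak - Fenby - Upland: 4+11+2+19+6+22+17 = 81
Upland - Corby - Larch - Cedar - Fenby - Elm - Oak - Upland: 4+11+2+1+20+6+7 = 51
Upland - Corby - Larch - Cedar - Fenby - Oak - Elm - Upland: 4+11+2+1+22+6+3 = 49
Upland - Corby - Larch - Cedar - Oak - Elm - Fenby - Upland: 4+11+2+21+6+20+17 = 81
Upland - Corby - Larch - Cedar - Oak - Fenby - Elm - Upland: 4+11+2+21+22+20+3 = 83
Upland - Corby - Larch - Elm - Cedar - Fenby - Oak - Upland: 4+11+17+19+1+22+7 = 81
Upland - Corby - Larch - Elm - Cedar - Oak - Fenby - Upland: 4+11+17+19+21+22+17 = 111
… (352 more)
Upland - Larch - Cedar - Fenby - Corby - Oak - Elm - Upland: 14+2+1+14+8+6+3 = 48  ← best
The minimum is 48.
One optimal route: Upland → Larch → Cedar → Fenby → Corby → Oak → Elm → Upland (or its reverse).

Minimum total distance: 48 blocks.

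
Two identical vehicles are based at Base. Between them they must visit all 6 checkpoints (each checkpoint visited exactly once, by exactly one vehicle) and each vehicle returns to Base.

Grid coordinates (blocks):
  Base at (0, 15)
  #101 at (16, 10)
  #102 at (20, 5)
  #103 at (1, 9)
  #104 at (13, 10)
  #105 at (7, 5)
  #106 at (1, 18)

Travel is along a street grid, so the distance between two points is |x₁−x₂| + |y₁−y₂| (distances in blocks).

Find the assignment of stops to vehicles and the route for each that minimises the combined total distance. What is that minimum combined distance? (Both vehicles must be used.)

68 blocks — the smallest possible combined total.

Try each way of splitting the stops between the two vehicles (each non-empty) and, for each split, find the best tour for each vehicle:
  {#101} + {#102, #103, #104, #105, #106}: 42 + 66 = 108
  {#102} + {#101, #103, #104, #105, #106}: 60 + 58 = 118
  {#101, #102} + {#103, #104, #105, #106}: 60 + 52 = 112
  {#103} + {#101, #102, #104, #105, #106}: 14 + 66 = 80
  {#101, #103} + {#102, #104, #105, #106}: 44 + 66 = 110
  {#102, #103} + {#101, #104, #105, #106}: 60 + 58 = 118
  … (31 splits in total)
  {#101, #102, #103, #104, #105} + {#106}: 60 + 8 = 68  ← best
Best: vehicle 1 Base → #103 → #105 → #102 → #101 → #104 → Base = 60; vehicle 2 Base → #106 → Base = 8; combined 68.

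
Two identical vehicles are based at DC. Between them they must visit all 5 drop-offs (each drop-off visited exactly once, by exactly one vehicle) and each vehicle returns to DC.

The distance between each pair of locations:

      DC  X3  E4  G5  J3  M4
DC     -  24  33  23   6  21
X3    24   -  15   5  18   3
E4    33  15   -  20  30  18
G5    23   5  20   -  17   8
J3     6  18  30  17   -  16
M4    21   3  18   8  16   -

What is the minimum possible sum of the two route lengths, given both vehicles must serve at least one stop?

Minimum combined distance: 94.

Try each way of splitting the stops between the two vehicles (each non-empty) and, for each split, find the best tour for each vehicle:
  {X3} + {E4, G5, J3, M4}: 48 + 82 = 130
  {E4} + {X3, G5, J3, M4}: 66 + 52 = 118
  {X3, E4} + {G5, J3, M4}: 72 + 52 = 124
  {G5} + {X3, E4, J3, M4}: 46 + 73 = 119
  {X3, G5} + {E4, J3, M4}: 52 + 73 = 125
  {E4, G5} + {X3, J3, M4}: 76 + 48 = 124
  … (15 splits in total)
  {J3} + {X3, E4, G5, M4}: 12 + 82 = 94  ← best
Best: vehicle 1 DC → J3 → DC = 12; vehicle 2 DC → E4 → X3 → G5 → M4 → DC = 82; combined 94.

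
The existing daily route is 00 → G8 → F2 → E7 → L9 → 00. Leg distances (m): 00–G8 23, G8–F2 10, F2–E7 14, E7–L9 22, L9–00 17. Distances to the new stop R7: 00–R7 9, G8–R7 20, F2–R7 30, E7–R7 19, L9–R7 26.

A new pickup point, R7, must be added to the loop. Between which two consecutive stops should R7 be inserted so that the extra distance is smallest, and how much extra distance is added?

Insertion cost between consecutive stops i–j is d(i,R7) + d(R7,j) − d(i,j):
  between 00 and G8: 9 + 20 − 23 = 6
  between G8 and F2: 20 + 30 − 10 = 40
  between F2 and E7: 30 + 19 − 14 = 35
  between E7 and L9: 19 + 26 − 22 = 23
  between L9 and 00: 26 + 9 − 17 = 18
Cheapest insertion is between 00 and G8, adding 6.
New total = 86 + 6 = 92.

Minimum extra distance: 6 m, inserting R7 between 00 and G8.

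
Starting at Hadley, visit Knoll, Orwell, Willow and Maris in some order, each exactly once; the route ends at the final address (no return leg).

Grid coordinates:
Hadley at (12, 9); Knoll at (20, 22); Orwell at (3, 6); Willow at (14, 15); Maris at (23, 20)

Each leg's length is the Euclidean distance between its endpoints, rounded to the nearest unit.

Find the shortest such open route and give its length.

There are 4! = 24 possible orderings.
Hadley→Knoll→Orwell→Willow→Maris: 15+23+14+10 = 62
Hadley→Knoll→Orwell→Maris→Willow: 15+23+24+10 = 72
Hadley→Knoll→Willow→Orwell→Maris: 15+9+14+24 = 62
Hadley→Knoll→Willow→Maris→Orwell: 15+9+10+24 = 58
Hadley→Knoll→Maris→Orwell→Willow: 15+4+24+14 = 57
Hadley→Knoll→Maris→Willow→Orwell: 15+4+10+14 = 43
Hadley→Orwell→Knoll→Willow→Maris: 9+23+9+10 = 51
Hadley→Orwell→Knoll→Maris→Willow: 9+23+4+10 = 46
Hadley→Orwell→Willow→Knoll→Maris: 9+14+9+4 = 36
Hadley→Orwell→Willow→Maris→Knoll: 9+14+10+4 = 37
Hadley→Orwell→Maris→Knoll→Willow: 9+24+4+9 = 46
Hadley→Orwell→Maris→Willow→Knoll: 9+24+10+9 = 52
Hadley→Willow→Knoll→Orwell→Maris: 6+9+23+24 = 62
Hadley→Willow→Knoll→Maris→Orwell: 6+9+4+24 = 43
… (10 more)
The minimum is 36.
One shortest path: Hadley → Orwell → Willow → Knoll → Maris.

Shortest open route: 36.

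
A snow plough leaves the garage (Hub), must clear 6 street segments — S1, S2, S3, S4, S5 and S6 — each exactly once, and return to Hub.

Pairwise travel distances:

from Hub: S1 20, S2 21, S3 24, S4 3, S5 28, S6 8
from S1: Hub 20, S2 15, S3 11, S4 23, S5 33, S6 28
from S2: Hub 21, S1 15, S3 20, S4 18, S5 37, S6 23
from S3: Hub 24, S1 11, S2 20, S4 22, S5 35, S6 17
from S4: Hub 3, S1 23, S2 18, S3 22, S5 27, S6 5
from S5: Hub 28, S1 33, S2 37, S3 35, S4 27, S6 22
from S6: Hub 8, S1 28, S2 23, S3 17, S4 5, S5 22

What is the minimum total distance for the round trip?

Hub-S1-S2-S3-S4-S5-S6-Hub: 20+15+20+22+27+22+8 = 134
Hub-S1-S2-S3-S4-S6-S5-Hub: 20+15+20+22+5+22+28 = 132
Hub-S1-S2-S3-S5-S4-S6-Hub: 20+15+20+35+27+5+8 = 130
Hub-S1-S2-S3-S5-S6-S4-Hub: 20+15+20+35+22+5+3 = 120
Hub-S1-S2-S3-S6-S4-S5-Hub: 20+15+20+17+5+27+28 = 132
Hub-S1-S2-S3-S6-S5-S4-Hub: 20+15+20+17+22+27+3 = 124
Hub-S1-S2-S4-S3-S5-S6-Hub: 20+15+18+22+35+22+8 = 140
Hub-S1-S2-S4-S3-S6-S5-Hub: 20+15+18+22+17+22+28 = 142
… (352 more)
Hub-S2-S1-S3-S5-S6-S4-Hub: 21+15+11+35+22+5+3 = 112  ← best
The minimum is 112.
One optimal route: Hub → S2 → S1 → S3 → S5 → S6 → S4 → Hub (or its reverse).

112 — the shortest possible round trip.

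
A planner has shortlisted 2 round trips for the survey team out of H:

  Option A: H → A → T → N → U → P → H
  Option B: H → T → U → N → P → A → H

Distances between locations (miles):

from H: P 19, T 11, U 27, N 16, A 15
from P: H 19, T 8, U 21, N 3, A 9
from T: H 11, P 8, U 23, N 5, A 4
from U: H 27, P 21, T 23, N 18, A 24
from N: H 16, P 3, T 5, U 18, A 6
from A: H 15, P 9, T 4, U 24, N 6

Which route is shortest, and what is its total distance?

Option A: 15 + 4 + 5 + 18 + 21 + 19 = 82
Option B: 11 + 23 + 18 + 3 + 9 + 15 = 79

Shortest is Option B, total 79 miles.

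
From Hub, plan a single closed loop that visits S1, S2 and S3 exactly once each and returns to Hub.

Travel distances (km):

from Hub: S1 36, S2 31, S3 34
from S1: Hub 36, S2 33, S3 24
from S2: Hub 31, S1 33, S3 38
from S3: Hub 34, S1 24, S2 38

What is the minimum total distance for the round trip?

122 km — the shortest possible round trip.

With 3 stops there are 3!/2 = 3 distinct round trips (a route and its reverse cost the same).
Hub → S1 → S2 → S3 → Hub: 36+33+38+34 = 141
Hub → S1 → S3 → S2 → Hub: 36+24+38+31 = 129
Hub → S2 → S1 → S3 → Hub: 31+33+24+34 = 122
The minimum is 122.
One optimal route: Hub → S2 → S1 → S3 → Hub (or its reverse).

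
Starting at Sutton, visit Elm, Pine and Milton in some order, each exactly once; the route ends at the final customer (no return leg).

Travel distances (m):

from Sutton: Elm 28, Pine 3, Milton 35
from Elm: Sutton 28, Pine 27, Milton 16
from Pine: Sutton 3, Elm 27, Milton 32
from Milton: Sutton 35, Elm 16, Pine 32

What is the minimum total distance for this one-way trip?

There are 3! = 6 possible orderings.
Sutton → Elm → Pine → Milton: 28+27+32 = 87
Sutton → Elm → Milton → Pine: 28+16+32 = 76
Sutton → Pine → Elm → Milton: 3+27+16 = 46
Sutton → Pine → Milton → Elm: 3+32+16 = 51
Sutton → Milton → Elm → Pine: 35+16+27 = 78
Sutton → Milton → Pine → Elm: 35+32+27 = 94
The minimum is 46.
One shortest path: Sutton → Pine → Elm → Milton.

Minimum one-way distance = 46 m.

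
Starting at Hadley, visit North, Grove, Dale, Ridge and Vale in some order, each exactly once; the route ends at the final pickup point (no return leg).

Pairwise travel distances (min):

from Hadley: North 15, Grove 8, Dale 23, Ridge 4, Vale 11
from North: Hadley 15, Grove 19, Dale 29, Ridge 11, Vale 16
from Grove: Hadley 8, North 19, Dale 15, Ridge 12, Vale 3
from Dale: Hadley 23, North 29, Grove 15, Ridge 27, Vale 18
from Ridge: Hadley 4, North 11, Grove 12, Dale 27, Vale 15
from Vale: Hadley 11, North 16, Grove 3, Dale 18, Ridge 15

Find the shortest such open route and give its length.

There are 5! = 120 possible orderings.
Hadley → North → Grove → Dale → Ridge → Vale: 15+19+15+27+15 = 91
Hadley → North → Grove → Dale → Vale → Ridge: 15+19+15+18+15 = 82
Hadley → North → Grove → Ridge → Dale → Vale: 15+19+12+27+18 = 91
Hadley → North → Grove → Ridge → Vale → Dale: 15+19+12+15+18 = 79
Hadley → North → Grove → Vale → Dale → Ridge: 15+19+3+18+27 = 82
Hadley → North → Grove → Vale → Ridge → Dale: 15+19+3+15+27 = 79
Hadley → North → Dale → Grove → Ridge → Vale: 15+29+15+12+15 = 86
Hadley → North → Dale → Grove → Vale → Ridge: 15+29+15+3+15 = 77
Hadley → North → Dale → Ridge → Grove → Vale: 15+29+27+12+3 = 86
Hadley → North → Dale → Ridge → Vale → Grove: 15+29+27+15+3 = 89
Hadley → North → Dale → Vale → Grove → Ridge: 15+29+18+3+12 = 77
Hadley → North → Dale → Vale → Ridge → Grove: 15+29+18+15+12 = 89
Hadley → North → Ridge → Grove → Dale → Vale: 15+11+12+15+18 = 71
Hadley → North → Ridge → Grove → Vale → Dale: 15+11+12+3+18 = 59
… (106 more)
Hadley → Ridge → North → Vale → Grove → Dale: 4+11+16+3+15 = 49  ← best
The minimum is 49.
One shortest path: Hadley → Ridge → North → Vale → Grove → Dale.

Shortest open route: 49 min.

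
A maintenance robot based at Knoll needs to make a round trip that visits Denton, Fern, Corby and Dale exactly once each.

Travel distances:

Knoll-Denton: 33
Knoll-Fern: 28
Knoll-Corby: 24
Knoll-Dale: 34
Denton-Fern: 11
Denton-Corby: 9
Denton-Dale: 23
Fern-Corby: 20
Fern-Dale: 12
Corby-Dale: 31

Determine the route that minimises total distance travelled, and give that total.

Knoll - Denton - Fern - Corby - Dale - Knoll: 33+11+20+31+34 = 129
Knoll - Denton - Fern - Dale - Corby - Knoll: 33+11+12+31+24 = 111
Knoll - Denton - Corby - Fern - Dale - Knoll: 33+9+20+12+34 = 108
Knoll - Denton - Corby - Dale - Fern - Knoll: 33+9+31+12+28 = 113
Knoll - Denton - Dale - Fern - Corby - Knoll: 33+23+12+20+24 = 112
Knoll - Denton - Dale - Corby - Fern - Knoll: 33+23+31+20+28 = 135
Knoll - Fern - Denton - Corby - Dale - Knoll: 28+11+9+31+34 = 113
Knoll - Fern - Denton - Dale - Corby - Knoll: 28+11+23+31+24 = 117
Knoll - Fern - Corby - Denton - Dale - Knoll: 28+20+9+23+34 = 114
Knoll - Fern - Dale - Denton - Corby - Knoll: 28+12+23+9+24 = 96
Knoll - Corby - Denton - Fern - Dale - Knoll: 24+9+11+12+34 = 90
Knoll - Corby - Fern - Denton - Dale - Knoll: 24+20+11+23+34 = 112
The minimum is 90.
One optimal route: Knoll → Corby → Denton → Fern → Dale → Knoll (or its reverse).

Minimum total distance: 90.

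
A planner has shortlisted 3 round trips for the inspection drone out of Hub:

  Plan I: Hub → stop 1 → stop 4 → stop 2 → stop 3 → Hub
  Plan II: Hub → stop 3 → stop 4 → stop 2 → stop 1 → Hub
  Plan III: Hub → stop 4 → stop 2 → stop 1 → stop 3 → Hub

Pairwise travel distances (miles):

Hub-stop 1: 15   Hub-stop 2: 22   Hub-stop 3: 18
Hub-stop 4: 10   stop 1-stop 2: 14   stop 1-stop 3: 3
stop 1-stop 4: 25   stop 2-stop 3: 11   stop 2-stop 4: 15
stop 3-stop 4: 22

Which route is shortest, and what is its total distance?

Shortest is Plan III, total 60 miles.

Plan I: 15 + 25 + 15 + 11 + 18 = 84
Plan II: 18 + 22 + 15 + 14 + 15 = 84
Plan III: 10 + 15 + 14 + 3 + 18 = 60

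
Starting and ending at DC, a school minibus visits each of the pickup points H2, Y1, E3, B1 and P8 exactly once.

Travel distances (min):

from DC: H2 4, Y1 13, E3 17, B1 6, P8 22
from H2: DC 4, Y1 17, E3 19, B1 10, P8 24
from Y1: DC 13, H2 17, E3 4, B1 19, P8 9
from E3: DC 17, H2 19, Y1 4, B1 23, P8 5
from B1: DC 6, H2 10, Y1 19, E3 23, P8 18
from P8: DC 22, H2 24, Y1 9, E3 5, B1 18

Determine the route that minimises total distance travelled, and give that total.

Shortest round trip = 54 min.

DC-H2-Y1-E3-B1-P8-DC: 4+17+4+23+18+22 = 88
DC-H2-Y1-E3-P8-B1-DC: 4+17+4+5+18+6 = 54
DC-H2-Y1-B1-E3-P8-DC: 4+17+19+23+5+22 = 90
DC-H2-Y1-B1-P8-E3-DC: 4+17+19+18+5+17 = 80
DC-H2-Y1-P8-E3-B1-DC: 4+17+9+5+23+6 = 64
DC-H2-Y1-P8-B1-E3-DC: 4+17+9+18+23+17 = 88
DC-H2-E3-Y1-B1-P8-DC: 4+19+4+19+18+22 = 86
DC-H2-E3-Y1-P8-B1-DC: 4+19+4+9+18+6 = 60
DC-H2-E3-B1-Y1-P8-DC: 4+19+23+19+9+22 = 96
DC-H2-E3-B1-P8-Y1-DC: 4+19+23+18+9+13 = 86
DC-H2-E3-P8-Y1-B1-DC: 4+19+5+9+19+6 = 62
DC-H2-E3-P8-B1-Y1-DC: 4+19+5+18+19+13 = 78
DC-H2-B1-Y1-E3-P8-DC: 4+10+19+4+5+22 = 64
DC-H2-B1-Y1-P8-E3-DC: 4+10+19+9+5+17 = 64
… (46 more)
The minimum is 54.
One optimal route: DC → H2 → Y1 → E3 → P8 → B1 → DC (or its reverse).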